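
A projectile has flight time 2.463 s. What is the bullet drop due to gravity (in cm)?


drop = 0.5*g*t^2 = 0.5*9.81*2.463^2 = 29.7555 m ≈ 2976 cm

2976 cm


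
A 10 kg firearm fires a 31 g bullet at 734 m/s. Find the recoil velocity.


v_recoil = m_p * v_p / m_gun = 0.031 * 734 / 10 = 2.275 m/s

2.275 m/s


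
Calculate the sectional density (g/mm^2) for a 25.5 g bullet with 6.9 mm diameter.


SD = m/d^2 = 25.5/6.9^2 = 0.5356 g/mm^2

0.5356 g/mm^2


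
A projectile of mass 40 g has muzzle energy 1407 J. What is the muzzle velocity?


v = sqrt(2*E/m) = sqrt(2*1407/0.04) = 265.2 m/s

265.2 m/s


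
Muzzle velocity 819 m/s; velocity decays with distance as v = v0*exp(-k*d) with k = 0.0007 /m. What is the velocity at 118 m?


v = v0*exp(-k*d) = 819*exp(-0.0007*118) = 754.1 m/s

754.1 m/s


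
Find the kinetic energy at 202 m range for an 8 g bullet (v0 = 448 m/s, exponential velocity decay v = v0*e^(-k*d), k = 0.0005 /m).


v = v0*exp(-k*d) = 448*exp(-0.0005*202) = 404.962 m/s
E = 0.5*m*v^2 = 0.5*0.008*404.962^2 = 656 J

656 J


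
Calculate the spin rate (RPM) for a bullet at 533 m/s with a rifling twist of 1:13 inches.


twist_m = 13*0.0254 = 0.3302 m
spin = v/twist = 533/0.3302 = 1614.173 rev/s
RPM = spin*60 = 1614.173*60 ≈ 96850 RPM

96850 RPM


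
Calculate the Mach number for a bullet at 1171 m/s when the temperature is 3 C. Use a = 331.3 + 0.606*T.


a = 331.3 + 0.606*(3) = 333.118 m/s
M = v/a = 1171/333.118 = 3.515

3.515


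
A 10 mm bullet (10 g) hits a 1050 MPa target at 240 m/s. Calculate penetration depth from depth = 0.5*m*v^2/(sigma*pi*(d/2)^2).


A = pi*(d/2)^2 = pi*(10/2)^2 = 78.5398 mm^2
E = 0.5*m*v^2 = 0.5*0.01*240^2 = 288 J
depth = E/(sigma*A) = 288 J / (1050 MPa * 78.5398 mm^2) = 288/(1050 * 78.5398) m = 0.00349231 m ≈ 3.492 mm

3.492 mm


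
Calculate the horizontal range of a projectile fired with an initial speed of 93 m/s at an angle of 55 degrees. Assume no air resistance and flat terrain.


R = v0^2 * sin(2*theta) / g = 93^2 * sin(2*55°) / 9.81 = 828.5 m

828.5 m


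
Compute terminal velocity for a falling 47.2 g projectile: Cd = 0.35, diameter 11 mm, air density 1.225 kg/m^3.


A = pi*(d/2)^2 = pi*(11/2000)^2 = 9.50332e-05 m^2
vt = sqrt(2mg/(Cd*rho*A)) = sqrt(2*0.0472*9.81/(0.35 * 1.225 * 9.50332e-05)) = 150.8 m/s

150.8 m/s


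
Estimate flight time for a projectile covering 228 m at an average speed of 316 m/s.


t = d/v = 228/316 = 0.7215 s

0.7215 s


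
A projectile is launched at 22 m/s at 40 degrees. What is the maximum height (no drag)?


H = (v0*sin(theta))^2 / (2g) = (22*sin(40°))^2 / (2*9.81) = 10.19 m

10.19 m


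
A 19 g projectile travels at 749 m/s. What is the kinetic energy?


E = 0.5*m*v^2 = 0.5*0.019*749^2 = 5330 J

5330 J


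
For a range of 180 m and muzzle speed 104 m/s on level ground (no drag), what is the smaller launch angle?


sin(2*theta) = R*g/v0^2 = 180*9.81/104^2 = 0.163258, theta = arcsin(0.163258)/2 = 4.698°

4.698 degrees


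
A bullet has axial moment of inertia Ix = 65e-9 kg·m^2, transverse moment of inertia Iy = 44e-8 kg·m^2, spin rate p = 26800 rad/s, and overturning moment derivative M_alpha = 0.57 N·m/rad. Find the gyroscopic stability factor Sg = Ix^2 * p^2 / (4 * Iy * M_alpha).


Sg = Ix^2 * p^2 / (4 * Iy * M_alpha) = (65e-9)^2 * 26800^2 / (4 * 44e-8 * 0.57) = 3.025

3.025


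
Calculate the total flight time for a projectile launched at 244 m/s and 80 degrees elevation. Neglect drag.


T = 2*v0*sin(theta)/g = 2*244*sin(80°)/9.81 = 48.99 s

48.99 s


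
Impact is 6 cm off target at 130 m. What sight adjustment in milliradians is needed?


1 mrad subtends 1 cm per 10 m of range, so adj = error_cm / (dist_m / 10) = 6 / (130/10) = 0.4615 mrad

0.4615 mrad


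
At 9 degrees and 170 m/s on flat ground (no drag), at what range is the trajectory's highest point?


R = v0^2*sin(2*theta)/g = 170^2*sin(2*9°)/9.81 = 910.356 m
apex_dist = R/2 = 910.356/2 = 455.2 m

455.2 m


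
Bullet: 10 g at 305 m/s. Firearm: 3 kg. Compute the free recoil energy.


v_r = m_p*v_p/m_gun = 0.01*305/3 = 1.01667 m/s, E_r = 0.5*m_gun*v_r^2 = 0.5*3*1.01667^2 = 1.55 J

1.55 J


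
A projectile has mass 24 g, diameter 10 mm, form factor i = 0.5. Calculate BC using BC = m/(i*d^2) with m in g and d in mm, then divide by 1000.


BC = m/(i*d^2*1000) = 24/(0.5 * 10^2 * 1000) = 0.00048

0.00048


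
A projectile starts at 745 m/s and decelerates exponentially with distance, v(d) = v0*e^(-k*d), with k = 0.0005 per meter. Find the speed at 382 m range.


v = v0*exp(-k*d) = 745*exp(-0.0005*382) = 615.5 m/s

615.5 m/s


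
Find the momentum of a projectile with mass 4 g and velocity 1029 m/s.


p = m*v = 0.004*1029 = 4.116 kg·m/s

4.116 kg·m/s


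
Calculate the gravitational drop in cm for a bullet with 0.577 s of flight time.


drop = 0.5*g*t^2 = 0.5*9.81*0.577^2 = 1.63302 m ≈ 163.3 cm

163.3 cm


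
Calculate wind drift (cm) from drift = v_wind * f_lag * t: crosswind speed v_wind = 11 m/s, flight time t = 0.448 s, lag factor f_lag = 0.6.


drift = v_wind * lag * t = 11 * 0.6 * 0.448 = 2.9568 m ≈ 295.7 cm

295.7 cm


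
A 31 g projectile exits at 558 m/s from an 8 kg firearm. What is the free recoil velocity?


v_recoil = m_p * v_p / m_gun = 0.031 * 558 / 8 = 2.162 m/s

2.162 m/s


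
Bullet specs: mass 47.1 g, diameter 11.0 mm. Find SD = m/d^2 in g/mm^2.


SD = m/d^2 = 47.1/11.0^2 = 0.3893 g/mm^2

0.3893 g/mm^2


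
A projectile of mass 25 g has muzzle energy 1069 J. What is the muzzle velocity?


v = sqrt(2*E/m) = sqrt(2*1069/0.025) = 292.4 m/s

292.4 m/s


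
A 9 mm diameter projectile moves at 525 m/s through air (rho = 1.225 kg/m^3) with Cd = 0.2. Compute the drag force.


A = pi*(d/2)^2 = pi*(9/2000)^2 = 6.36173e-05 m^2
Fd = 0.5*Cd*rho*A*v^2 = 0.5*0.2*1.225*6.36173e-05*525^2 = 2.148 N

2.148 N


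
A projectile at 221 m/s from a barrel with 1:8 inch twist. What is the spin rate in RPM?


twist_m = 8*0.0254 = 0.2032 m
spin = v/twist = 221/0.2032 = 1087.598 rev/s
RPM = spin*60 = 1087.598*60 ≈ 65256 RPM

65256 RPM


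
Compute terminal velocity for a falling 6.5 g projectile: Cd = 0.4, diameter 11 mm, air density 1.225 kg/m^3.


A = pi*(d/2)^2 = pi*(11/2000)^2 = 9.50332e-05 m^2
vt = sqrt(2mg/(Cd*rho*A)) = sqrt(2*0.0065*9.81/(0.4 * 1.225 * 9.50332e-05)) = 52.33 m/s

52.33 m/s


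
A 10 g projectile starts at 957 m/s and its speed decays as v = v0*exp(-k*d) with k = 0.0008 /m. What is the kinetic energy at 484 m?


v = v0*exp(-k*d) = 957*exp(-0.0008*484) = 649.76 m/s
E = 0.5*m*v^2 = 0.5*0.01*649.76^2 = 2111 J

2111 J


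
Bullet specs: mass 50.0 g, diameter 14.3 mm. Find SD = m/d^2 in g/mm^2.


SD = m/d^2 = 50.0/14.3^2 = 0.2445 g/mm^2

0.2445 g/mm^2


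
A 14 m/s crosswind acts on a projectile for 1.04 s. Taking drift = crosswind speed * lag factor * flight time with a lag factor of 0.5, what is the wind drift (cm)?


drift = v_wind * lag * t = 14 * 0.5 * 1.04 = 7.28 m ≈ 728 cm

728 cm


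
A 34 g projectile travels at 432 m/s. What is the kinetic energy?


E = 0.5*m*v^2 = 0.5*0.034*432^2 = 3173 J

3173 J


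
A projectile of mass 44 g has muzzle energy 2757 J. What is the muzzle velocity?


v = sqrt(2*E/m) = sqrt(2*2757/0.044) = 354 m/s

354 m/s


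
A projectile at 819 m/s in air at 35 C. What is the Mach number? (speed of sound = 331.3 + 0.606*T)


a = 331.3 + 0.606*(35) = 352.51 m/s
M = v/a = 819/352.51 = 2.323

2.323


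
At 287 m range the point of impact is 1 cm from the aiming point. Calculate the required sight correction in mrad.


1 mrad subtends 1 cm per 10 m of range, so adj = error_cm / (dist_m / 10) = 1 / (287/10) = 0.03484 mrad

0.03484 mrad


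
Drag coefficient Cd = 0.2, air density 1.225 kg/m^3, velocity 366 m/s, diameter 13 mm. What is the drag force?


A = pi*(d/2)^2 = pi*(13/2000)^2 = 1.32732e-04 m^2
Fd = 0.5*Cd*rho*A*v^2 = 0.5*0.2*1.225*1.32732e-04*366^2 = 2.178 N

2.178 N


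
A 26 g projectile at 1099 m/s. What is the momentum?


p = m*v = 0.026*1099 = 28.57 kg·m/s

28.57 kg·m/s


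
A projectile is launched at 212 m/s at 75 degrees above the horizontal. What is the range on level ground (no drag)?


R = v0^2 * sin(2*theta) / g = 212^2 * sin(2*75°) / 9.81 = 2291 m

2291 m


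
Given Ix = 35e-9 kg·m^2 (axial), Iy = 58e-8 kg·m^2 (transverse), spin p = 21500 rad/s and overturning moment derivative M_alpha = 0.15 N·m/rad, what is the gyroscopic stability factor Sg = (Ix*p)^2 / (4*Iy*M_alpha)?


Sg = Ix^2 * p^2 / (4 * Iy * M_alpha) = (35e-9)^2 * 21500^2 / (4 * 58e-8 * 0.15) = 1.627

1.627


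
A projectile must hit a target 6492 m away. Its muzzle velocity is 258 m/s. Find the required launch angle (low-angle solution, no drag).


sin(2*theta) = R*g/v0^2 = 6492*9.81/258^2 = 0.956771, theta = arcsin(0.956771)/2 = 36.55°

36.55 degrees


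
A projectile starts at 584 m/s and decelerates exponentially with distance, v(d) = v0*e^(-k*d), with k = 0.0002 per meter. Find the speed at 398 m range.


v = v0*exp(-k*d) = 584*exp(-0.0002*398) = 539.3 m/s

539.3 m/s


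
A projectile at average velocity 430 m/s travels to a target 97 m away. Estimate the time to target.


t = d/v = 97/430 = 0.2256 s

0.2256 s


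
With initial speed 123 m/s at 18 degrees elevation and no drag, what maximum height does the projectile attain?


H = (v0*sin(theta))^2 / (2g) = (123*sin(18°))^2 / (2*9.81) = 73.63 m

73.63 m


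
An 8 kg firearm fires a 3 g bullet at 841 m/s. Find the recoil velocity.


v_recoil = m_p * v_p / m_gun = 0.003 * 841 / 8 = 0.3154 m/s

0.3154 m/s


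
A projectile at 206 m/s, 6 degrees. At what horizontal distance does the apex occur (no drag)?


R = v0^2*sin(2*theta)/g = 206^2*sin(2*6°)/9.81 = 899.382 m
apex_dist = R/2 = 899.382/2 = 449.7 m

449.7 m


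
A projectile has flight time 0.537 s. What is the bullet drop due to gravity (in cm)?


drop = 0.5*g*t^2 = 0.5*9.81*0.537^2 = 1.41445 m ≈ 141.4 cm

141.4 cm


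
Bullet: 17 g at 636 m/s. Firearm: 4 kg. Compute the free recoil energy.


v_r = m_p*v_p/m_gun = 0.017*636/4 = 2.703 m/s, E_r = 0.5*m_gun*v_r^2 = 0.5*4*2.703^2 = 14.61 J

14.61 J


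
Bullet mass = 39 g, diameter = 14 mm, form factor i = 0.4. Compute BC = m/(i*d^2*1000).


BC = m/(i*d^2*1000) = 39/(0.4 * 14^2 * 1000) = 0.0004974

0.0004974


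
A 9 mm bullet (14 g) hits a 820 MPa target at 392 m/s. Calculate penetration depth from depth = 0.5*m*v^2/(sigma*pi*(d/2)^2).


A = pi*(d/2)^2 = pi*(9/2)^2 = 63.6173 mm^2
E = 0.5*m*v^2 = 0.5*0.014*392^2 = 1075.65 J
depth = E/(sigma*A) = 1075.65 J / (820 MPa * 63.6173 mm^2) = 1075.65/(820 * 63.6173) m = 0.0206197 m ≈ 20.62 mm

20.62 mm


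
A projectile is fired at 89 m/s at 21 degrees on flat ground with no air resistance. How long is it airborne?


T = 2*v0*sin(theta)/g = 2*89*sin(21°)/9.81 = 6.502 s

6.502 s


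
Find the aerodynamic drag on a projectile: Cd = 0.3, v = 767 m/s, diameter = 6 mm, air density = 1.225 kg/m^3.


A = pi*(d/2)^2 = pi*(6/2000)^2 = 2.82743e-05 m^2
Fd = 0.5*Cd*rho*A*v^2 = 0.5*0.3*1.225*2.82743e-05*767^2 = 3.056 N

3.056 N


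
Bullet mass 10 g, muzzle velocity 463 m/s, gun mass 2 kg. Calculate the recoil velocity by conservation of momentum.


v_recoil = m_p * v_p / m_gun = 0.01 * 463 / 2 = 2.315 m/s

2.315 m/s


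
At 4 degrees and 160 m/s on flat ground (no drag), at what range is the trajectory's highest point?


R = v0^2*sin(2*theta)/g = 160^2*sin(2*4°)/9.81 = 363.184 m
apex_dist = R/2 = 363.184/2 = 181.6 m

181.6 m


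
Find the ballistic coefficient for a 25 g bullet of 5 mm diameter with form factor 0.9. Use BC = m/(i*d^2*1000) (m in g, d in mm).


BC = m/(i*d^2*1000) = 25/(0.9 * 5^2 * 1000) = 0.001111

0.001111


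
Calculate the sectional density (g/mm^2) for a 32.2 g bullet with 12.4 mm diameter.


SD = m/d^2 = 32.2/12.4^2 = 0.2094 g/mm^2

0.2094 g/mm^2


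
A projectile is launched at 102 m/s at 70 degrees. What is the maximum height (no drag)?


H = (v0*sin(theta))^2 / (2g) = (102*sin(70°))^2 / (2*9.81) = 468.2 m

468.2 m


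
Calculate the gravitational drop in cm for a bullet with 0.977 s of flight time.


drop = 0.5*g*t^2 = 0.5*9.81*0.977^2 = 4.68196 m ≈ 468.2 cm

468.2 cm


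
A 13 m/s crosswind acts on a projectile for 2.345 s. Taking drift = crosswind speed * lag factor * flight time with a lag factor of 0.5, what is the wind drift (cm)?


drift = v_wind * lag * t = 13 * 0.5 * 2.345 = 15.2425 m ≈ 1524 cm

1524 cm


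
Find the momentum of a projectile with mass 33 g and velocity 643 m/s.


p = m*v = 0.033*643 = 21.22 kg·m/s

21.22 kg·m/s


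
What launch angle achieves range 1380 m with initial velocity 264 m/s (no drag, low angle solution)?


sin(2*theta) = R*g/v0^2 = 1380*9.81/264^2 = 0.194241, theta = arcsin(0.194241)/2 = 5.6°

5.6 degrees


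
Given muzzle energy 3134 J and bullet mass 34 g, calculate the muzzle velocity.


v = sqrt(2*E/m) = sqrt(2*3134/0.034) = 429.4 m/s

429.4 m/s


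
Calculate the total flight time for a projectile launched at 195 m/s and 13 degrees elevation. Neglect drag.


T = 2*v0*sin(theta)/g = 2*195*sin(13°)/9.81 = 8.943 s

8.943 s


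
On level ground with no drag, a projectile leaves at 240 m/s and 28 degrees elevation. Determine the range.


R = v0^2 * sin(2*theta) / g = 240^2 * sin(2*28°) / 9.81 = 4868 m

4868 m


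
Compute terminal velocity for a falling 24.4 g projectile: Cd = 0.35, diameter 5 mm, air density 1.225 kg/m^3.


A = pi*(d/2)^2 = pi*(5/2000)^2 = 1.96350e-05 m^2
vt = sqrt(2mg/(Cd*rho*A)) = sqrt(2*0.0244*9.81/(0.35 * 1.225 * 1.96350e-05)) = 238.5 m/s

238.5 m/s


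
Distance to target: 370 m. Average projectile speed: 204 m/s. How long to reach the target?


t = d/v = 370/204 = 1.814 s

1.814 s


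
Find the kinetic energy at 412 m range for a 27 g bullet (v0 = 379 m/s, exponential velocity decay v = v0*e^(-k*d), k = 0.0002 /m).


v = v0*exp(-k*d) = 379*exp(-0.0002*412) = 349.022 m/s
E = 0.5*m*v^2 = 0.5*0.027*349.022^2 = 1645 J

1645 J


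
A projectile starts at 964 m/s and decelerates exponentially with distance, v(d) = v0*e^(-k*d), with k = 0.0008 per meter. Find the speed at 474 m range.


v = v0*exp(-k*d) = 964*exp(-0.0008*474) = 659.8 m/s

659.8 m/s


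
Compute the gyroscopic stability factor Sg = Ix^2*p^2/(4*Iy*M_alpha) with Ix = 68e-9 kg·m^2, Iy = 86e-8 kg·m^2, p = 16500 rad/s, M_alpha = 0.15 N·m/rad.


Sg = Ix^2 * p^2 / (4 * Iy * M_alpha) = (68e-9)^2 * 16500^2 / (4 * 86e-8 * 0.15) = 2.44

2.44


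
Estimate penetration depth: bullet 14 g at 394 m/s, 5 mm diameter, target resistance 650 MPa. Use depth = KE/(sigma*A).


A = pi*(d/2)^2 = pi*(5/2)^2 = 19.635 mm^2
E = 0.5*m*v^2 = 0.5*0.014*394^2 = 1086.65 J
depth = E/(sigma*A) = 1086.65 J / (650 MPa * 19.635 mm^2) = 1086.65/(650 * 19.635) m = 0.0851427 m ≈ 85.14 mm

85.14 mm


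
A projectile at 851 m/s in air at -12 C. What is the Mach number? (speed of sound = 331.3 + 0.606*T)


a = 331.3 + 0.606*(-12) = 324.028 m/s
M = v/a = 851/324.028 = 2.626

2.626


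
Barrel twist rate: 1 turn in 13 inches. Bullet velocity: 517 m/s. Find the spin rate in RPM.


twist_m = 13*0.0254 = 0.3302 m
spin = v/twist = 517/0.3302 = 1565.718 rev/s
RPM = spin*60 = 1565.718*60 ≈ 93943 RPM

93943 RPM


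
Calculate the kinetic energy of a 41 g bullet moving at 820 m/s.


E = 0.5*m*v^2 = 0.5*0.041*820^2 = 13784 J

13784 J


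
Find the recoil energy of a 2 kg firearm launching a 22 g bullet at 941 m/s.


v_r = m_p*v_p/m_gun = 0.022*941/2 = 10.351 m/s, E_r = 0.5*m_gun*v_r^2 = 0.5*2*10.351^2 = 107.1 J

107.1 J


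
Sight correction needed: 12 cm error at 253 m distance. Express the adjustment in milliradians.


1 mrad subtends 1 cm per 10 m of range, so adj = error_cm / (dist_m / 10) = 12 / (253/10) = 0.4743 mrad

0.4743 mrad


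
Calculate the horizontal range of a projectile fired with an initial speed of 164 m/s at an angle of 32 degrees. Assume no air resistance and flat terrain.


R = v0^2 * sin(2*theta) / g = 164^2 * sin(2*32°) / 9.81 = 2464 m

2464 m


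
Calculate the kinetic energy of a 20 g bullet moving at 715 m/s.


E = 0.5*m*v^2 = 0.5*0.02*715^2 = 5112 J

5112 J


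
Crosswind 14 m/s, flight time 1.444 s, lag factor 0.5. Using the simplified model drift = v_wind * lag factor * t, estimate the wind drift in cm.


drift = v_wind * lag * t = 14 * 0.5 * 1.444 = 10.108 m ≈ 1011 cm

1011 cm


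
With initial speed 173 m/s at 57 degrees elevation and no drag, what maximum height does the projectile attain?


H = (v0*sin(theta))^2 / (2g) = (173*sin(57°))^2 / (2*9.81) = 1073 m

1073 m


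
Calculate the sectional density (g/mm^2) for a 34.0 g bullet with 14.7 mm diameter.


SD = m/d^2 = 34.0/14.7^2 = 0.1573 g/mm^2

0.1573 g/mm^2


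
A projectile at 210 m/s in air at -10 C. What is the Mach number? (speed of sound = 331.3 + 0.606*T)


a = 331.3 + 0.606*(-10) = 325.24 m/s
M = v/a = 210/325.24 = 0.6457

0.6457


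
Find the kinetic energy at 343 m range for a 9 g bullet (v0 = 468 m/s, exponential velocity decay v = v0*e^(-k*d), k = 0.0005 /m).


v = v0*exp(-k*d) = 468*exp(-0.0005*343) = 394.243 m/s
E = 0.5*m*v^2 = 0.5*0.009*394.243^2 = 699.4 J

699.4 J


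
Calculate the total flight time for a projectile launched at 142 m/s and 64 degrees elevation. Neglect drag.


T = 2*v0*sin(theta)/g = 2*142*sin(64°)/9.81 = 26.02 s

26.02 s


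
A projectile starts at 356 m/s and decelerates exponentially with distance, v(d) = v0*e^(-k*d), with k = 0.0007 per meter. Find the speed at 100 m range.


v = v0*exp(-k*d) = 356*exp(-0.0007*100) = 331.9 m/s

331.9 m/s


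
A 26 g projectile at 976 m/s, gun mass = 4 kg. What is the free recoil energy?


v_r = m_p*v_p/m_gun = 0.026*976/4 = 6.344 m/s, E_r = 0.5*m_gun*v_r^2 = 0.5*4*6.344^2 = 80.49 J

80.49 J


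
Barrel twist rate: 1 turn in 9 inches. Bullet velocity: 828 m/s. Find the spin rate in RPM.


twist_m = 9*0.0254 = 0.2286 m
spin = v/twist = 828/0.2286 = 3622.047 rev/s
RPM = spin*60 = 3622.047*60 ≈ 217323 RPM

217323 RPM


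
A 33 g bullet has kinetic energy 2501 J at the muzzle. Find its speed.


v = sqrt(2*E/m) = sqrt(2*2501/0.033) = 389.3 m/s

389.3 m/s


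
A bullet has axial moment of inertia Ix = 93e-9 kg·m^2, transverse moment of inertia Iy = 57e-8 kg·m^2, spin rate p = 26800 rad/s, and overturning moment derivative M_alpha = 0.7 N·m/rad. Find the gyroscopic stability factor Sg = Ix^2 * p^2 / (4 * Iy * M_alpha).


Sg = Ix^2 * p^2 / (4 * Iy * M_alpha) = (93e-9)^2 * 26800^2 / (4 * 57e-8 * 0.7) = 3.892

3.892


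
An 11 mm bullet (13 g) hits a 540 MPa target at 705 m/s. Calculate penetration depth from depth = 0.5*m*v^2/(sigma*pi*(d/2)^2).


A = pi*(d/2)^2 = pi*(11/2)^2 = 95.0332 mm^2
E = 0.5*m*v^2 = 0.5*0.013*705^2 = 3230.66 J
depth = E/(sigma*A) = 3230.66 J / (540 MPa * 95.0332 mm^2) = 3230.66/(540 * 95.0332) m = 0.0629539 m ≈ 62.95 mm

62.95 mm


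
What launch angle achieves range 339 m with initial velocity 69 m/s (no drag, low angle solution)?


sin(2*theta) = R*g/v0^2 = 339*9.81/69^2 = 0.698507, theta = arcsin(0.698507)/2 = 22.15°

22.15 degrees


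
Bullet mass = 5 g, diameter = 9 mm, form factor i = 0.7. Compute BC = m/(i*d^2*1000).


BC = m/(i*d^2*1000) = 5/(0.7 * 9^2 * 1000) = 8.818e-05

8.818e-05


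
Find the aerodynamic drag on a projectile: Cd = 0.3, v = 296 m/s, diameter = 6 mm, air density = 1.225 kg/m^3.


A = pi*(d/2)^2 = pi*(6/2000)^2 = 2.82743e-05 m^2
Fd = 0.5*Cd*rho*A*v^2 = 0.5*0.3*1.225*2.82743e-05*296^2 = 0.4552 N

0.4552 N


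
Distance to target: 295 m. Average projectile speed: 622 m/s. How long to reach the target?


t = d/v = 295/622 = 0.4743 s

0.4743 s


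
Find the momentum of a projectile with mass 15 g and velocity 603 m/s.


p = m*v = 0.015*603 = 9.045 kg·m/s

9.045 kg·m/s


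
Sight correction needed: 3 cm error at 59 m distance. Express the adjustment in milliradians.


1 mrad subtends 1 cm per 10 m of range, so adj = error_cm / (dist_m / 10) = 3 / (59/10) = 0.5085 mrad

0.5085 mrad


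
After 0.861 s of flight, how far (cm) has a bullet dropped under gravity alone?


drop = 0.5*g*t^2 = 0.5*9.81*0.861^2 = 3.63618 m ≈ 363.6 cm

363.6 cm


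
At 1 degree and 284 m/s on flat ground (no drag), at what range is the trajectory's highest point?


R = v0^2*sin(2*theta)/g = 284^2*sin(2*1°)/9.81 = 286.937 m
apex_dist = R/2 = 286.937/2 = 143.5 m

143.5 m


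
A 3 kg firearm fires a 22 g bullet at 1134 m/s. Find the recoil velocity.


v_recoil = m_p * v_p / m_gun = 0.022 * 1134 / 3 = 8.316 m/s

8.316 m/s


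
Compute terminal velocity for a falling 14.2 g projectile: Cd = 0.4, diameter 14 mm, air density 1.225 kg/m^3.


A = pi*(d/2)^2 = pi*(14/2000)^2 = 1.53938e-04 m^2
vt = sqrt(2mg/(Cd*rho*A)) = sqrt(2*0.0142*9.81/(0.4 * 1.225 * 1.53938e-04)) = 60.77 m/s

60.77 m/s


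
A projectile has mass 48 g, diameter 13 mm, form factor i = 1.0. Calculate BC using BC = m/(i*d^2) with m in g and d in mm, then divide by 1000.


BC = m/(i*d^2*1000) = 48/(1.0 * 13^2 * 1000) = 0.000284

0.000284


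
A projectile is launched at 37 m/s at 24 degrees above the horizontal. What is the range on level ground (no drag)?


R = v0^2 * sin(2*theta) / g = 37^2 * sin(2*24°) / 9.81 = 103.7 m

103.7 m


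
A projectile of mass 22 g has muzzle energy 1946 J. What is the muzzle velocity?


v = sqrt(2*E/m) = sqrt(2*1946/0.022) = 420.6 m/s

420.6 m/s


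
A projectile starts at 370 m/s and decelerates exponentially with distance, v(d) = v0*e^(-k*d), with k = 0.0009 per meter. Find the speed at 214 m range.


v = v0*exp(-k*d) = 370*exp(-0.0009*214) = 305.2 m/s

305.2 m/s


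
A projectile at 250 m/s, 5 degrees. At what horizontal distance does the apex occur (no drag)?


R = v0^2*sin(2*theta)/g = 250^2*sin(2*5°)/9.81 = 1106.32 m
apex_dist = R/2 = 1106.32/2 = 553.2 m

553.2 m


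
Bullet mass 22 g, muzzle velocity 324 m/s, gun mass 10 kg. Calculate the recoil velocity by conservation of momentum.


v_recoil = m_p * v_p / m_gun = 0.022 * 324 / 10 = 0.7128 m/s

0.7128 m/s


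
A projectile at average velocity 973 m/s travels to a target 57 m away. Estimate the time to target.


t = d/v = 57/973 = 0.05858 s

0.05858 s


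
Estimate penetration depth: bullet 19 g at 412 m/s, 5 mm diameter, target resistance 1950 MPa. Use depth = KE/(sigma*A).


A = pi*(d/2)^2 = pi*(5/2)^2 = 19.635 mm^2
E = 0.5*m*v^2 = 0.5*0.019*412^2 = 1612.57 J
depth = E/(sigma*A) = 1612.57 J / (1950 MPa * 19.635 mm^2) = 1612.57/(1950 * 19.635) m = 0.0421166 m ≈ 42.12 mm

42.12 mm


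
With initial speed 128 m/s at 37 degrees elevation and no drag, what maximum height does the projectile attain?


H = (v0*sin(theta))^2 / (2g) = (128*sin(37°))^2 / (2*9.81) = 302.4 m

302.4 m


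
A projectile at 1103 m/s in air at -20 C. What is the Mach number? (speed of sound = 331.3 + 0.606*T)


a = 331.3 + 0.606*(-20) = 319.18 m/s
M = v/a = 1103/319.18 = 3.456

3.456


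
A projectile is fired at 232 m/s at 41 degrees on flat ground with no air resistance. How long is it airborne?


T = 2*v0*sin(theta)/g = 2*232*sin(41°)/9.81 = 31.03 s

31.03 s


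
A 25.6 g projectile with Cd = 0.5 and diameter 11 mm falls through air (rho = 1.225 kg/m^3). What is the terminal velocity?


A = pi*(d/2)^2 = pi*(11/2000)^2 = 9.50332e-05 m^2
vt = sqrt(2mg/(Cd*rho*A)) = sqrt(2*0.0256*9.81/(0.5 * 1.225 * 9.50332e-05)) = 92.89 m/s

92.89 m/s


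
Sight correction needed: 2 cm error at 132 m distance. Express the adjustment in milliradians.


1 mrad subtends 1 cm per 10 m of range, so adj = error_cm / (dist_m / 10) = 2 / (132/10) = 0.1515 mrad

0.1515 mrad


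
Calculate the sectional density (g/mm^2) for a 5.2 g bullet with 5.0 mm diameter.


SD = m/d^2 = 5.2/5.0^2 = 0.208 g/mm^2

0.208 g/mm^2


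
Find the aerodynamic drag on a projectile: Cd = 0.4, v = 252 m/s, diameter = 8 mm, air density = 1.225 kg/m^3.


A = pi*(d/2)^2 = pi*(8/2000)^2 = 5.02655e-05 m^2
Fd = 0.5*Cd*rho*A*v^2 = 0.5*0.4*1.225*5.02655e-05*252^2 = 0.7821 N

0.7821 N


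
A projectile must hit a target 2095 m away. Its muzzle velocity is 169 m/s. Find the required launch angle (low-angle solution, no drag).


sin(2*theta) = R*g/v0^2 = 2095*9.81/169^2 = 0.719581, theta = arcsin(0.719581)/2 = 23.01°

23.01 degrees


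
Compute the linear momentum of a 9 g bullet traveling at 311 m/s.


p = m*v = 0.009*311 = 2.799 kg·m/s

2.799 kg·m/s


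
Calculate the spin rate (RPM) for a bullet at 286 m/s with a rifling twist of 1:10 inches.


twist_m = 10*0.0254 = 0.254 m
spin = v/twist = 286/0.254 = 1125.984 rev/s
RPM = spin*60 = 1125.984*60 ≈ 67559 RPM

67559 RPM


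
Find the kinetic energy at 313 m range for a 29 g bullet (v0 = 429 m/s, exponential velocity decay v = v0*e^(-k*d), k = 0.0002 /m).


v = v0*exp(-k*d) = 429*exp(-0.0002*313) = 402.968 m/s
E = 0.5*m*v^2 = 0.5*0.029*402.968^2 = 2355 J

2355 J


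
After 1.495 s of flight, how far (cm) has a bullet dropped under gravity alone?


drop = 0.5*g*t^2 = 0.5*9.81*1.495^2 = 10.9628 m ≈ 1096 cm

1096 cm


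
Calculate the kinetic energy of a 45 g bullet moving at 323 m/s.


E = 0.5*m*v^2 = 0.5*0.045*323^2 = 2347 J

2347 J


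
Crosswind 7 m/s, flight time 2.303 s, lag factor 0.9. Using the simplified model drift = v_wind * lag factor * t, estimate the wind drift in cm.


drift = v_wind * lag * t = 7 * 0.9 * 2.303 = 14.5089 m ≈ 1451 cm

1451 cm


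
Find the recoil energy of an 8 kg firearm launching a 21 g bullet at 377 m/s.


v_r = m_p*v_p/m_gun = 0.021*377/8 = 0.989625 m/s, E_r = 0.5*m_gun*v_r^2 = 0.5*8*0.989625^2 = 3.917 J

3.917 J


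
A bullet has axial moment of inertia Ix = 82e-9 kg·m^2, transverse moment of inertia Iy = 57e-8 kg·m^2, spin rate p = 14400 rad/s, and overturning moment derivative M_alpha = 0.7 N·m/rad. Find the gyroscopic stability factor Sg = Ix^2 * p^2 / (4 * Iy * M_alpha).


Sg = Ix^2 * p^2 / (4 * Iy * M_alpha) = (82e-9)^2 * 14400^2 / (4 * 57e-8 * 0.7) = 0.8736

0.8736


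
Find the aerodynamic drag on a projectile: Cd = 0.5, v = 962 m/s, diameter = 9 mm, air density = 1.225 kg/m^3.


A = pi*(d/2)^2 = pi*(9/2000)^2 = 6.36173e-05 m^2
Fd = 0.5*Cd*rho*A*v^2 = 0.5*0.5*1.225*6.36173e-05*962^2 = 18.03 N

18.03 N


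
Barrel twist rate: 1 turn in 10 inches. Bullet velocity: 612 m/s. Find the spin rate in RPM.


twist_m = 10*0.0254 = 0.254 m
spin = v/twist = 612/0.254 = 2409.449 rev/s
RPM = spin*60 = 2409.449*60 ≈ 144567 RPM

144567 RPM


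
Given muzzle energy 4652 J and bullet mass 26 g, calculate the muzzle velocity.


v = sqrt(2*E/m) = sqrt(2*4652/0.026) = 598.2 m/s

598.2 m/s


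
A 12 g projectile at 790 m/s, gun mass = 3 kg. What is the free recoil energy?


v_r = m_p*v_p/m_gun = 0.012*790/3 = 3.16 m/s, E_r = 0.5*m_gun*v_r^2 = 0.5*3*3.16^2 = 14.98 J

14.98 J


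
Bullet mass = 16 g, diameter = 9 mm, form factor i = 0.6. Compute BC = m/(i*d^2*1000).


BC = m/(i*d^2*1000) = 16/(0.6 * 9^2 * 1000) = 0.0003292

0.0003292


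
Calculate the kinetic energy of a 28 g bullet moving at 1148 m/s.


E = 0.5*m*v^2 = 0.5*0.028*1148^2 = 18451 J

18451 J


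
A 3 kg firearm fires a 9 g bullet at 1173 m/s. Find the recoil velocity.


v_recoil = m_p * v_p / m_gun = 0.009 * 1173 / 3 = 3.519 m/s

3.519 m/s


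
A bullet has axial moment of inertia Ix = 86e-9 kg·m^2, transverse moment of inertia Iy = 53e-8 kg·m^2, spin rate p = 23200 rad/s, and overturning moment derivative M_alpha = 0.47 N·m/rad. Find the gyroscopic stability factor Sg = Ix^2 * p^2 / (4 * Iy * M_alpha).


Sg = Ix^2 * p^2 / (4 * Iy * M_alpha) = (86e-9)^2 * 23200^2 / (4 * 53e-8 * 0.47) = 3.995

3.995


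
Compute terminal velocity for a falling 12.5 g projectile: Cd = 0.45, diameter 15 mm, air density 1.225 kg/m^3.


A = pi*(d/2)^2 = pi*(15/2000)^2 = 1.76715e-04 m^2
vt = sqrt(2mg/(Cd*rho*A)) = sqrt(2*0.0125*9.81/(0.45 * 1.225 * 1.76715e-04)) = 50.18 m/s

50.18 m/s


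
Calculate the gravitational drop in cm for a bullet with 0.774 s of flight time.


drop = 0.5*g*t^2 = 0.5*9.81*0.774^2 = 2.93847 m ≈ 293.8 cm

293.8 cm


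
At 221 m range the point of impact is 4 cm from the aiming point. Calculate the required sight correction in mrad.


1 mrad subtends 1 cm per 10 m of range, so adj = error_cm / (dist_m / 10) = 4 / (221/10) = 0.181 mrad

0.181 mrad


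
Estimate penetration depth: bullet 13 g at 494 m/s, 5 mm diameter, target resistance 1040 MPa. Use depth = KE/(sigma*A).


A = pi*(d/2)^2 = pi*(5/2)^2 = 19.635 mm^2
E = 0.5*m*v^2 = 0.5*0.013*494^2 = 1586.23 J
depth = E/(sigma*A) = 1586.23 J / (1040 MPa * 19.635 mm^2) = 1586.23/(1040 * 19.635) m = 0.0776791 m ≈ 77.68 mm

77.68 mm


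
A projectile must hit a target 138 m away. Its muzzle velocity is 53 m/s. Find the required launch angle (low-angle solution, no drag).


sin(2*theta) = R*g/v0^2 = 138*9.81/53^2 = 0.481944, theta = arcsin(0.481944)/2 = 14.41°

14.41 degrees


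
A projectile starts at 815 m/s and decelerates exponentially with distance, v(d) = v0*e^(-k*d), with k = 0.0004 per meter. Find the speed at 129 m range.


v = v0*exp(-k*d) = 815*exp(-0.0004*129) = 774 m/s

774 m/s


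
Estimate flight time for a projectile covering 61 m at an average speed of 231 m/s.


t = d/v = 61/231 = 0.2641 s

0.2641 s


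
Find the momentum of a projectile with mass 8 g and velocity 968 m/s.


p = m*v = 0.008*968 = 7.744 kg·m/s

7.744 kg·m/s


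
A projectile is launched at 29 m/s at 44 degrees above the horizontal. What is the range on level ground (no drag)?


R = v0^2 * sin(2*theta) / g = 29^2 * sin(2*44°) / 9.81 = 85.68 m

85.68 m


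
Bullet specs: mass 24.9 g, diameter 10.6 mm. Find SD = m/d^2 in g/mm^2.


SD = m/d^2 = 24.9/10.6^2 = 0.2216 g/mm^2

0.2216 g/mm^2


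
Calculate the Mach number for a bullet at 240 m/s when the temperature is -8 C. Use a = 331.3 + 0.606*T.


a = 331.3 + 0.606*(-8) = 326.452 m/s
M = v/a = 240/326.452 = 0.7352

0.7352


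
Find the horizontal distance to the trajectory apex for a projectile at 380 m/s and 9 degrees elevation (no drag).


R = v0^2*sin(2*theta)/g = 380^2*sin(2*9°)/9.81 = 4548.63 m
apex_dist = R/2 = 4548.63/2 = 2274 m

2274 m


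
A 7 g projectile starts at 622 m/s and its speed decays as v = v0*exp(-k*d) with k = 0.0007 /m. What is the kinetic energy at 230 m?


v = v0*exp(-k*d) = 622*exp(-0.0007*230) = 529.504 m/s
E = 0.5*m*v^2 = 0.5*0.007*529.504^2 = 981.3 J

981.3 J


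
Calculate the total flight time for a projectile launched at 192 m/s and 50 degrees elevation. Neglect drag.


T = 2*v0*sin(theta)/g = 2*192*sin(50°)/9.81 = 29.99 s

29.99 s


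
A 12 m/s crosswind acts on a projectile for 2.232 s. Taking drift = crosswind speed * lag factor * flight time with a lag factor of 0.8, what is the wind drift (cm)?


drift = v_wind * lag * t = 12 * 0.8 * 2.232 = 21.4272 m ≈ 2143 cm

2143 cm


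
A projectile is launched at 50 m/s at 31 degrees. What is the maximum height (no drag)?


H = (v0*sin(theta))^2 / (2g) = (50*sin(31°))^2 / (2*9.81) = 33.8 m

33.8 m


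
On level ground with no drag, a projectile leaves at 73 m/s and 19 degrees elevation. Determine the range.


R = v0^2 * sin(2*theta) / g = 73^2 * sin(2*19°) / 9.81 = 334.4 m

334.4 m


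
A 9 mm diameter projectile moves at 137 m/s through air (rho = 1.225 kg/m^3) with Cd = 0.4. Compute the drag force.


A = pi*(d/2)^2 = pi*(9/2000)^2 = 6.36173e-05 m^2
Fd = 0.5*Cd*rho*A*v^2 = 0.5*0.4*1.225*6.36173e-05*137^2 = 0.2925 N

0.2925 N


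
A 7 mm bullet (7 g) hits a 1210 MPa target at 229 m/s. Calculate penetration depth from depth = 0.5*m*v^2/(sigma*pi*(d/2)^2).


A = pi*(d/2)^2 = pi*(7/2)^2 = 38.4845 mm^2
E = 0.5*m*v^2 = 0.5*0.007*229^2 = 183.543 J
depth = E/(sigma*A) = 183.543 J / (1210 MPa * 38.4845 mm^2) = 183.543/(1210 * 38.4845) m = 0.00394156 m ≈ 3.942 mm

3.942 mm


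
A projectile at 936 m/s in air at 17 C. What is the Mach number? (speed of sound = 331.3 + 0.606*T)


a = 331.3 + 0.606*(17) = 341.602 m/s
M = v/a = 936/341.602 = 2.74

2.74


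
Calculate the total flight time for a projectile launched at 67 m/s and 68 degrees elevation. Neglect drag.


T = 2*v0*sin(theta)/g = 2*67*sin(68°)/9.81 = 12.66 s

12.66 s


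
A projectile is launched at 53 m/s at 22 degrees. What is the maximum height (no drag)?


H = (v0*sin(theta))^2 / (2g) = (53*sin(22°))^2 / (2*9.81) = 20.09 m

20.09 m


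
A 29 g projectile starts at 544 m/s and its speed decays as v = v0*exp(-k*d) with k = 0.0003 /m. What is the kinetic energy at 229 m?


v = v0*exp(-k*d) = 544*exp(-0.0003*229) = 507.882 m/s
E = 0.5*m*v^2 = 0.5*0.029*507.882^2 = 3740 J

3740 J


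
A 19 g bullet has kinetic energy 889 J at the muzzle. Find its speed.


v = sqrt(2*E/m) = sqrt(2*889/0.019) = 305.9 m/s

305.9 m/s


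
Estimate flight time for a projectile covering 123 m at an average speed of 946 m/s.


t = d/v = 123/946 = 0.13 s

0.13 s


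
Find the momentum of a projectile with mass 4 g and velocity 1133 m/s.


p = m*v = 0.004*1133 = 4.532 kg·m/s

4.532 kg·m/s


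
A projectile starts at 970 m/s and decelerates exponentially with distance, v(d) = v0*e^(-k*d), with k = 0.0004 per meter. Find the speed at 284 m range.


v = v0*exp(-k*d) = 970*exp(-0.0004*284) = 865.8 m/s

865.8 m/s


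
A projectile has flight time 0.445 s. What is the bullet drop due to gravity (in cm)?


drop = 0.5*g*t^2 = 0.5*9.81*0.445^2 = 0.971313 m ≈ 97.13 cm

97.13 cm


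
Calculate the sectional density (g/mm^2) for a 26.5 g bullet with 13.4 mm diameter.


SD = m/d^2 = 26.5/13.4^2 = 0.1476 g/mm^2

0.1476 g/mm^2


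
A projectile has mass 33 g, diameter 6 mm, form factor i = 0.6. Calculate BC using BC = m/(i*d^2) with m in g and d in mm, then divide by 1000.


BC = m/(i*d^2*1000) = 33/(0.6 * 6^2 * 1000) = 0.001528

0.001528


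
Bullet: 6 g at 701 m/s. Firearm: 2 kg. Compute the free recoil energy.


v_r = m_p*v_p/m_gun = 0.006*701/2 = 2.103 m/s, E_r = 0.5*m_gun*v_r^2 = 0.5*2*2.103^2 = 4.423 J

4.423 J


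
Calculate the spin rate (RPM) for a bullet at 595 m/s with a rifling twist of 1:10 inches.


twist_m = 10*0.0254 = 0.254 m
spin = v/twist = 595/0.254 = 2342.52 rev/s
RPM = spin*60 = 2342.52*60 ≈ 140551 RPM

140551 RPM


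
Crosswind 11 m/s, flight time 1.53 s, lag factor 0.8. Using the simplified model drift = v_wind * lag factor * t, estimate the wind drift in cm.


drift = v_wind * lag * t = 11 * 0.8 * 1.53 = 13.464 m ≈ 1346 cm

1346 cm


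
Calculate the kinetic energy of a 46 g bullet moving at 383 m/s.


E = 0.5*m*v^2 = 0.5*0.046*383^2 = 3374 J

3374 J


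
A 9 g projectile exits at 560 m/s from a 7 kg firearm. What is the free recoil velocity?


v_recoil = m_p * v_p / m_gun = 0.009 * 560 / 7 = 0.72 m/s

0.72 m/s


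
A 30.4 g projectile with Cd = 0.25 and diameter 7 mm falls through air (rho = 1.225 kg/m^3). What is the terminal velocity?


A = pi*(d/2)^2 = pi*(7/2000)^2 = 3.84845e-05 m^2
vt = sqrt(2mg/(Cd*rho*A)) = sqrt(2*0.0304*9.81/(0.25 * 1.225 * 3.84845e-05)) = 225 m/s

225 m/s


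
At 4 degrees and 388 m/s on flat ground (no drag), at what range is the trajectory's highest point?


R = v0^2*sin(2*theta)/g = 388^2*sin(2*4°)/9.81 = 2135.75 m
apex_dist = R/2 = 2135.75/2 = 1068 m

1068 m


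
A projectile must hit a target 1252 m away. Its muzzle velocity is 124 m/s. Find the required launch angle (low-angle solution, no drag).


sin(2*theta) = R*g/v0^2 = 1252*9.81/124^2 = 0.798785, theta = arcsin(0.798785)/2 = 26.51°

26.51 degrees


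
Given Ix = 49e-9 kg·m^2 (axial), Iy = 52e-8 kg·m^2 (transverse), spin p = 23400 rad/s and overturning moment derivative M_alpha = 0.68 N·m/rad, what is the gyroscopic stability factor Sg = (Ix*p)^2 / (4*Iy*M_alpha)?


Sg = Ix^2 * p^2 / (4 * Iy * M_alpha) = (49e-9)^2 * 23400^2 / (4 * 52e-8 * 0.68) = 0.9295

0.9295


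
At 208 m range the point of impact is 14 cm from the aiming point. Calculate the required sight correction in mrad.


1 mrad subtends 1 cm per 10 m of range, so adj = error_cm / (dist_m / 10) = 14 / (208/10) = 0.6731 mrad

0.6731 mrad


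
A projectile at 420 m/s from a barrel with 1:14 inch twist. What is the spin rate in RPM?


twist_m = 14*0.0254 = 0.3556 m
spin = v/twist = 420/0.3556 = 1181.102 rev/s
RPM = spin*60 = 1181.102*60 ≈ 70866 RPM

70866 RPM


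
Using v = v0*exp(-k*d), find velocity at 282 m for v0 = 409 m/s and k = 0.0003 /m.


v = v0*exp(-k*d) = 409*exp(-0.0003*282) = 375.8 m/s

375.8 m/s


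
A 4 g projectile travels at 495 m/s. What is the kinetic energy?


E = 0.5*m*v^2 = 0.5*0.004*495^2 = 490.1 J

490.1 J


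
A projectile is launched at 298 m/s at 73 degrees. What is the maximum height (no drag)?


H = (v0*sin(theta))^2 / (2g) = (298*sin(73°))^2 / (2*9.81) = 4139 m

4139 m


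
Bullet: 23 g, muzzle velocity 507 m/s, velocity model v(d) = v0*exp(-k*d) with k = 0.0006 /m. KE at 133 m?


v = v0*exp(-k*d) = 507*exp(-0.0006*133) = 468.114 m/s
E = 0.5*m*v^2 = 0.5*0.023*468.114^2 = 2520 J

2520 J


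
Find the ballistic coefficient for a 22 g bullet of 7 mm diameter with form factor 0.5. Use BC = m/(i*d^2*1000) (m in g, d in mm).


BC = m/(i*d^2*1000) = 22/(0.5 * 7^2 * 1000) = 0.000898

0.000898


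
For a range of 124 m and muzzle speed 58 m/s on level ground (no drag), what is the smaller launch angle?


sin(2*theta) = R*g/v0^2 = 124*9.81/58^2 = 0.361605, theta = arcsin(0.361605)/2 = 10.6°

10.6 degrees


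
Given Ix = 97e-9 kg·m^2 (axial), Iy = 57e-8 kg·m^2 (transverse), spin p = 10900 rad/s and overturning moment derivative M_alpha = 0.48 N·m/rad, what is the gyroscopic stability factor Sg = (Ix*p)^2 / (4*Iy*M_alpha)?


Sg = Ix^2 * p^2 / (4 * Iy * M_alpha) = (97e-9)^2 * 10900^2 / (4 * 57e-8 * 0.48) = 1.021

1.021


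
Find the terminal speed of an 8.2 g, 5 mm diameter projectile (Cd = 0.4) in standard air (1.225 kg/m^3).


A = pi*(d/2)^2 = pi*(5/2000)^2 = 1.96350e-05 m^2
vt = sqrt(2mg/(Cd*rho*A)) = sqrt(2*0.0082*9.81/(0.4 * 1.225 * 1.96350e-05)) = 129.3 m/s

129.3 m/s


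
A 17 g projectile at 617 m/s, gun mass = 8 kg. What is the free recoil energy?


v_r = m_p*v_p/m_gun = 0.017*617/8 = 1.31113 m/s, E_r = 0.5*m_gun*v_r^2 = 0.5*8*1.31113^2 = 6.876 J

6.876 J


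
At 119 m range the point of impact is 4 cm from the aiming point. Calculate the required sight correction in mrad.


1 mrad subtends 1 cm per 10 m of range, so adj = error_cm / (dist_m / 10) = 4 / (119/10) = 0.3361 mrad

0.3361 mrad


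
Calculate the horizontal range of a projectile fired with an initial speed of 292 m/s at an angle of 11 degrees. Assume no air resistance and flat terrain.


R = v0^2 * sin(2*theta) / g = 292^2 * sin(2*11°) / 9.81 = 3256 m

3256 m


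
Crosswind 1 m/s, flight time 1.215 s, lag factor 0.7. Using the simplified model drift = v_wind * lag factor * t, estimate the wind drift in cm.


drift = v_wind * lag * t = 1 * 0.7 * 1.215 = 0.8505 m ≈ 85.05 cm

85.05 cm


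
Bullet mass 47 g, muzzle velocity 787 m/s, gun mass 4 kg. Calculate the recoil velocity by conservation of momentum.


v_recoil = m_p * v_p / m_gun = 0.047 * 787 / 4 = 9.247 m/s

9.247 m/s


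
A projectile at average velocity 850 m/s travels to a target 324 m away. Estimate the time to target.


t = d/v = 324/850 = 0.3812 s

0.3812 s


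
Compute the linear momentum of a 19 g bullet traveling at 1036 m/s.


p = m*v = 0.019*1036 = 19.68 kg·m/s

19.68 kg·m/s
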